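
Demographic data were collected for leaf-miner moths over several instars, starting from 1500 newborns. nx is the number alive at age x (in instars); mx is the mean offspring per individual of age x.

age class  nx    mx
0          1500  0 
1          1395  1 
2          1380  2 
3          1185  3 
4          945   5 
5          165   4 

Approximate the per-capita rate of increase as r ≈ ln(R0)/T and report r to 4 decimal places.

lx = nx/n0 = nx/1500: 1, 0.93, 0.92, 0.79, 0.63, 0.11
R0 = Σ lx·mx = 0 + 0.93 + 1.84 + 2.37 + 3.15 + 0.44 = 8.73
Σ x·lx·mx = 26.52; T = 26.52/8.73 = 3.0378…
r ≈ ln(R0)/T = ln(8.73)/3.0378… = 0.713268… → 0.7133

0.7133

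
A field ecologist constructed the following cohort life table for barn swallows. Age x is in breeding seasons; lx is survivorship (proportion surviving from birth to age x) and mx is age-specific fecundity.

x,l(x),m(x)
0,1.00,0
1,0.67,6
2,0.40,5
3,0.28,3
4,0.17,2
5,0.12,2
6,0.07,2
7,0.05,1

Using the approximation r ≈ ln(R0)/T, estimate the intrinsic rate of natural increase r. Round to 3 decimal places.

R0 = Σ lx·mx = 0 + 4.02 + 2 + 0.84 + 0.34 + 0.24 + 0.14 + 0.05 = 7.63
Σ x·lx·mx = 14.29; T = 14.29/7.63 = 1.87287…
r ≈ ln(R0)/T = ln(7.63)/1.87287… = 1.08501… → 1.085

1.085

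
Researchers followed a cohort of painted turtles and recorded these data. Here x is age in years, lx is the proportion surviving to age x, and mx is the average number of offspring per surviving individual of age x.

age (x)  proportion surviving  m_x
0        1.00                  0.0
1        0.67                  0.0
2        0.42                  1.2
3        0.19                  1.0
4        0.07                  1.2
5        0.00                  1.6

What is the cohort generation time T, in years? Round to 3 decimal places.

2.460

lx·mx: 0, 0, 0.504, 0.19, 0.084, 0 → R0 = 0.778
x·lx·mx: 0, 0, 1.008, 0.57, 0.336, 0 → Σ = 1.914
T = 1.914 / 0.778 = 2.460154… → 2.460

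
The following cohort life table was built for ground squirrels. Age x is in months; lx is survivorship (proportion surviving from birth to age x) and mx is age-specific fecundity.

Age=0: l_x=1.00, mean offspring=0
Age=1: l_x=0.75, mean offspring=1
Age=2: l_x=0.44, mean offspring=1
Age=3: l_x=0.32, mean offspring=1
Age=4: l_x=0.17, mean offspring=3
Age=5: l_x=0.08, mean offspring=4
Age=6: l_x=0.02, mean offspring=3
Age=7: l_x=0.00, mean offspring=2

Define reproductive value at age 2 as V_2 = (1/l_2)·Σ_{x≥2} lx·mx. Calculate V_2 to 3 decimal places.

3.750

lx·mx for x ≥ 2: 0.44, 0.32, 0.51, 0.32, 0.06, 0 → sum = 1.65
V_2 = 1.65 / l_2 = 1.65 / 0.44 = 3.75 → 3.750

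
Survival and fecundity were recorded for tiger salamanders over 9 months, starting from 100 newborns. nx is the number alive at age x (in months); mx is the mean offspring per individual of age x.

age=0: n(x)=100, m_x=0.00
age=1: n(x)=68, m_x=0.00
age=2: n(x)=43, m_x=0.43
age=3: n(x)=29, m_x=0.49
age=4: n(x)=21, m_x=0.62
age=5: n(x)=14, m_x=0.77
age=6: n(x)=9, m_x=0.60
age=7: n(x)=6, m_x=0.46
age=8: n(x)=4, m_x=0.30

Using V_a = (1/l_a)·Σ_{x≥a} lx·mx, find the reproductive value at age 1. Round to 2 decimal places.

0.97

lx = nx/n0 = nx/100: 1, 0.68, 0.43, 0.29, 0.21, 0.14, 0.09, 0.06, 0.04
lx·mx for x ≥ 1: 0, 0.1849, 0.1421, 0.1302, 0.1078, 0.054, 0.0276, 0.012 → sum = 0.6586
V_1 = 0.6586 / l_1 = 0.6586 / 0.68 = 0.968529… → 0.97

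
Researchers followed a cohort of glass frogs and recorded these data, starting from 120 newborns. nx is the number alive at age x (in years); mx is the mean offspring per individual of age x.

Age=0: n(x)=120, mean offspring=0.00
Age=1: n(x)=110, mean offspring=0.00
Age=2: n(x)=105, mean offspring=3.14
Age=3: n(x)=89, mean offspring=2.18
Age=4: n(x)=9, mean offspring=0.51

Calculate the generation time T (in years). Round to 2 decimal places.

lx = nx/n0 = nx/120: 1, 0.91667…, 0.875, 0.74167…, 0.075
lx·mx: 0, 0, 2.7475, 1.616833…, 0.03825 → R0 = 4.402583…
x·lx·mx: 0, 0, 5.495, 4.8505…, 0.153 → Σ = 10.4985…
T = 10.4985… / 4.402583… = 2.384623… → 2.38

2.38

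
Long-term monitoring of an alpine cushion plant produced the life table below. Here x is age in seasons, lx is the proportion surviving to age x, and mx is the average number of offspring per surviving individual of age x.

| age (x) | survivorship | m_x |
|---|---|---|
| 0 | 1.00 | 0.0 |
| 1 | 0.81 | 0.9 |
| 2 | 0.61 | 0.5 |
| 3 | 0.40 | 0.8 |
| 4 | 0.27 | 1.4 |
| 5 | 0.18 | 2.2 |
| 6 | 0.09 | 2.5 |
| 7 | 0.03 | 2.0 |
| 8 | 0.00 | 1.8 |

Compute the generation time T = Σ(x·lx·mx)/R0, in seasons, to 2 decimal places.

lx·mx: 0, 0.729, 0.305, 0.32, 0.378, 0.396, 0.225, 0.06, 0 → R0 = 2.413
x·lx·mx: 0, 0.729, 0.61, 0.96, 1.512, 1.98, 1.35, 0.42, 0 → Σ = 7.561
T = 7.561 / 2.413 = 3.133444… → 3.13

3.13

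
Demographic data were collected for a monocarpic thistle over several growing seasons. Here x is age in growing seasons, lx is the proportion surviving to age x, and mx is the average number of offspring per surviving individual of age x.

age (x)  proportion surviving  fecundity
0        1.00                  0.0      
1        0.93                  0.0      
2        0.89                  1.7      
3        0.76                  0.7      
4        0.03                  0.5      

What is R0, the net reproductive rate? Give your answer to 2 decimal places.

lx·mx by age: 0, 0, 1.513, 0.532, 0.015
R0 = Σ lx·mx = 2.06 → 2.06

2.06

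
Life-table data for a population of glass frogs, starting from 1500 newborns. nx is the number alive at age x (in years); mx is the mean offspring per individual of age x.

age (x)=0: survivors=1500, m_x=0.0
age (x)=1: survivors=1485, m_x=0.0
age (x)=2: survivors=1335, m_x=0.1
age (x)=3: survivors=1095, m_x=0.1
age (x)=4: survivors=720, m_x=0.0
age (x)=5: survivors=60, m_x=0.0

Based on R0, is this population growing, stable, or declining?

lx = nx/n0 = nx/1500: 1, 0.99, 0.89, 0.73, 0.48, 0.04
R0 = Σ lx·mx = 0 + 0 + 0.089 + 0.073 + 0 + 0 = 0.162
R0 < 1, so the population is declining.

declining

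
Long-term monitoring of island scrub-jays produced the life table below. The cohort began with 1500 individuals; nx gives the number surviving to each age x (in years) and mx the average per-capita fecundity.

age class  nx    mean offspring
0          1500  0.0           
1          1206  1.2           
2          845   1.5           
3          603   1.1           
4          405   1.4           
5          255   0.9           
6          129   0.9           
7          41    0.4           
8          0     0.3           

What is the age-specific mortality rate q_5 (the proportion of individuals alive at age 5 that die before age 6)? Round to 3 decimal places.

0.494

lx = nx/n0 = nx/1500: 1, 0.804, 0.56333…, 0.402, 0.27, 0.17, 0.086, 0.02733…, 0
q_5 = (l_5 − l_6) / l_5 = (0.17 − 0.086) / 0.17
     = 0.084 / 0.17 = 0.494118… → 0.494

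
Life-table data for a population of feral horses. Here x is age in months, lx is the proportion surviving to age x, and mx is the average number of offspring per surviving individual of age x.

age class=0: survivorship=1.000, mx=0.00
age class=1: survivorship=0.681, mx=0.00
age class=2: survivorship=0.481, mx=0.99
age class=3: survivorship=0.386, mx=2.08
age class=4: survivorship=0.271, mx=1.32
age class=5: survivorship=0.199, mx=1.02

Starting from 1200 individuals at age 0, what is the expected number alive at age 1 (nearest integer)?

817

Expected survivors = N0 · l_1 = 1200 × 0.681 = 817.2 → 817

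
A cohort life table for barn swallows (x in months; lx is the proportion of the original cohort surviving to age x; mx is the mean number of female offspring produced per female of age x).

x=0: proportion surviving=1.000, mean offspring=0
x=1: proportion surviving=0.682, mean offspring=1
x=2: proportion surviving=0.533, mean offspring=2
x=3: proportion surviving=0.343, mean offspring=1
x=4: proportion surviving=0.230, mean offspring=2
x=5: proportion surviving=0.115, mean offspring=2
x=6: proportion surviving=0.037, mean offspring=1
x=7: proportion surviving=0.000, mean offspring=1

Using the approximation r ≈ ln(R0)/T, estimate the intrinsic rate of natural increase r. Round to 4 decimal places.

0.4138

R0 = Σ lx·mx = 0 + 0.682 + 1.066 + 0.343 + 0.46 + 0.23 + 0.037 + 0 = 2.818
Σ x·lx·mx = 7.055; T = 7.055/2.818 = 2.50355…
r ≈ ln(R0)/T = ln(2.818)/2.50355… = 0.413824… → 0.4138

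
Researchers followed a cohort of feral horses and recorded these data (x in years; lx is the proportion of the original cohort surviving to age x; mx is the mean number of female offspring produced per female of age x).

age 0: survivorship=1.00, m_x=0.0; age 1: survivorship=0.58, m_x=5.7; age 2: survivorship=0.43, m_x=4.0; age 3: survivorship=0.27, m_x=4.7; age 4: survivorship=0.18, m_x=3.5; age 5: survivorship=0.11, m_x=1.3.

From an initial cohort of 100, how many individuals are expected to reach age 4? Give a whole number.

Expected survivors = N0 · l_4 = 100 × 0.18 = 18 → 18

18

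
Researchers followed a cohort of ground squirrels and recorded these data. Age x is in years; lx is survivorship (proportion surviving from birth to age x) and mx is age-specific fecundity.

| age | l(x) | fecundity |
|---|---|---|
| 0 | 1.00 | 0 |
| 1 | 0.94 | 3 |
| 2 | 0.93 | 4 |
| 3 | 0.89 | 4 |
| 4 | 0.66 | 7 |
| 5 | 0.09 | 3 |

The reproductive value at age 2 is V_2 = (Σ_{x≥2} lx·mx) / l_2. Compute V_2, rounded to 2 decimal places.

lx·mx for x ≥ 2: 3.72, 3.56, 4.62, 0.27 → sum = 12.17
V_2 = 12.17 / l_2 = 12.17 / 0.93 = 13.086022… → 13.09

13.09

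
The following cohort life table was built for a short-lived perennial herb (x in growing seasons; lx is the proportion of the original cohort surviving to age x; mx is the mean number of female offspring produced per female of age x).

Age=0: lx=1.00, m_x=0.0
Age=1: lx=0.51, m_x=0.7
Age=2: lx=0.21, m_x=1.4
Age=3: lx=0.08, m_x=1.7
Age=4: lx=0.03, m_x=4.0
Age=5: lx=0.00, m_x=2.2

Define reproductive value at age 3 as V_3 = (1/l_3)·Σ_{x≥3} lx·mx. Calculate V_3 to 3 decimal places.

lx·mx for x ≥ 3: 0.136, 0.12, 0 → sum = 0.256
V_3 = 0.256 / l_3 = 0.256 / 0.08 = 3.2 → 3.200

3.200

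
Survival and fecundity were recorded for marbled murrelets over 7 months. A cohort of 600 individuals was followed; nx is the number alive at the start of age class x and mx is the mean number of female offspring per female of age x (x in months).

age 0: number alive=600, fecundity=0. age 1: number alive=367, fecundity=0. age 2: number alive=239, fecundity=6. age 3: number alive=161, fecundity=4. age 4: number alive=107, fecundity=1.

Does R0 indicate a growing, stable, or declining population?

lx = nx/n0 = nx/600: 1, 0.61167…, 0.39833…, 0.26833…, 0.17833…
R0 = Σ lx·mx = 0 + 0 + 2.39… + 1.073333… + 0.178333… = 3.641667…
R0 > 1, so the population is growing.

growing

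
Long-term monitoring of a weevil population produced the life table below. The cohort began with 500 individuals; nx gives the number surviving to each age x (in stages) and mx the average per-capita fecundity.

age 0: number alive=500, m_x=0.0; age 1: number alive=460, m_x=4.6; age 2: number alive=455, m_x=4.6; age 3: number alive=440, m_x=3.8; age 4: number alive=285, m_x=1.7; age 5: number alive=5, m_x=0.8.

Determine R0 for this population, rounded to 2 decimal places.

12.74

lx = nx/n0 = nx/500: 1, 0.92, 0.91, 0.88, 0.57, 0.01
lx·mx by age: 0, 4.232, 4.186, 3.344, 0.969, 0.008
R0 = Σ lx·mx = 12.739 → 12.74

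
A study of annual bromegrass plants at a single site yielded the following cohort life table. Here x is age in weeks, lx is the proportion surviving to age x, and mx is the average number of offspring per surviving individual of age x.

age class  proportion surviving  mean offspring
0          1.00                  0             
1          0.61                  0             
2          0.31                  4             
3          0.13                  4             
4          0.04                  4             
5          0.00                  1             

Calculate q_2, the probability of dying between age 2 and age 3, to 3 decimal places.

0.581

q_2 = (l_2 − l_3) / l_2 = (0.31 − 0.13) / 0.31
     = 0.18 / 0.31 = 0.580645… → 0.581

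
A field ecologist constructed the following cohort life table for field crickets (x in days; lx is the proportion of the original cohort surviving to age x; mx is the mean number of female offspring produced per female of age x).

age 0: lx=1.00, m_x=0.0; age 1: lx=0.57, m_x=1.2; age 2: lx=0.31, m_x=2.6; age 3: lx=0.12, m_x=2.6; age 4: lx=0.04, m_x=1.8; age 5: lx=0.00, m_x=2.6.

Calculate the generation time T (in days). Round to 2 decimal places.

lx·mx: 0, 0.684, 0.806, 0.312, 0.072, 0 → R0 = 1.874
x·lx·mx: 0, 0.684, 1.612, 0.936, 0.288, 0 → Σ = 3.52
T = 3.52 / 1.874 = 1.878335… → 1.88

1.88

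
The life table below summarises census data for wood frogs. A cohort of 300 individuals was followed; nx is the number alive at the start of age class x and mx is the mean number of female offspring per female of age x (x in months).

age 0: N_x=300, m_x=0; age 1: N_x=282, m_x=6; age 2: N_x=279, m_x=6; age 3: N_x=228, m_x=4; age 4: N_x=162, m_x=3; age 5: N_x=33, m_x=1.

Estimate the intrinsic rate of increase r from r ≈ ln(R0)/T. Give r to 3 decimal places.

lx = nx/n0 = nx/300: 1, 0.94, 0.93, 0.76, 0.54, 0.11
R0 = Σ lx·mx = 0 + 5.64 + 5.58 + 3.04 + 1.62 + 0.11 = 15.99
Σ x·lx·mx = 32.95; T = 32.95/15.99 = 2.06066…
r ≈ ln(R0)/T = ln(15.99)/2.06066… = 1.34518… → 1.345

1.345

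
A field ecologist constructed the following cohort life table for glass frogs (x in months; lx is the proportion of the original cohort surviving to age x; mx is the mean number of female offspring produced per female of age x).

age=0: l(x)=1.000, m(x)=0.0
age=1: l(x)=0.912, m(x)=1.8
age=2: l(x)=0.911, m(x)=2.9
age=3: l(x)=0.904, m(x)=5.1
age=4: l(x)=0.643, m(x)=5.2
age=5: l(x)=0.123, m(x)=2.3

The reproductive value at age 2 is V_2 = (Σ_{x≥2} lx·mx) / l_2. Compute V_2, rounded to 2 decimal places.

11.94

lx·mx for x ≥ 2: 2.6419, 4.6104, 3.3436, 0.2829 → sum = 10.8788
V_2 = 10.8788 / l_2 = 10.8788 / 0.911 = 11.941603… → 11.94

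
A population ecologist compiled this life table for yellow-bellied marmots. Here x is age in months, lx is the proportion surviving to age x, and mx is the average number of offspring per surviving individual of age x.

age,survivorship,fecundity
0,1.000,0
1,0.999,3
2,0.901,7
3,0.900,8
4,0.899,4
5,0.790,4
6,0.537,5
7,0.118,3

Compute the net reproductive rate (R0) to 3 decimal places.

26.299

lx·mx by age: 0, 2.997, 6.307, 7.2, 3.596, 3.16, 2.685, 0.354
R0 = Σ lx·mx = 26.299 → 26.299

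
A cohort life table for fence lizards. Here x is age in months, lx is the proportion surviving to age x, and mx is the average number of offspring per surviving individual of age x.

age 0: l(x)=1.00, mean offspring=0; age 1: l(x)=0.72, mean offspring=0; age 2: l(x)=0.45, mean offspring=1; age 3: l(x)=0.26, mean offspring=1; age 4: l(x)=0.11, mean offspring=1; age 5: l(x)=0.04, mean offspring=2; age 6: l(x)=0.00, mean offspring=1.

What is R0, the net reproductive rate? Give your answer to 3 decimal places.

lx·mx by age: 0, 0, 0.45, 0.26, 0.11, 0.08, 0
R0 = Σ lx·mx = 0.9 → 0.900

0.900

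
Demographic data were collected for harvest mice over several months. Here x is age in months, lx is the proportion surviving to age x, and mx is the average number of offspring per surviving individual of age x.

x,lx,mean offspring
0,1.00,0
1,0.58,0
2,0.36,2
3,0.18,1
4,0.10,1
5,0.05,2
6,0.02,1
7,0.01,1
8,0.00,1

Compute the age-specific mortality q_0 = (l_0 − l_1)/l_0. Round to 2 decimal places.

q_0 = (l_0 − l_1) / l_0 = (1 − 0.58) / 1
     = 0.42 / 1 = 0.42 → 0.42

0.42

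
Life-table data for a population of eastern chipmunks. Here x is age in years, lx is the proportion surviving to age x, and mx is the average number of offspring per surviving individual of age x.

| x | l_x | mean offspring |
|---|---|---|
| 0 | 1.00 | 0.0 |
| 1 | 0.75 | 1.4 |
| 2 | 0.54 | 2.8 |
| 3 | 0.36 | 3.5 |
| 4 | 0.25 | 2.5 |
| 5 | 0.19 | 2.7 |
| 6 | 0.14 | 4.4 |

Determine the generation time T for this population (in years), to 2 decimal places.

lx·mx: 0, 1.05, 1.512, 1.26, 0.625, 0.513, 0.616 → R0 = 5.576
x·lx·mx: 0, 1.05, 3.024, 3.78, 2.5, 2.565, 3.696 → Σ = 16.615
T = 16.615 / 5.576 = 2.979735… → 2.98

2.98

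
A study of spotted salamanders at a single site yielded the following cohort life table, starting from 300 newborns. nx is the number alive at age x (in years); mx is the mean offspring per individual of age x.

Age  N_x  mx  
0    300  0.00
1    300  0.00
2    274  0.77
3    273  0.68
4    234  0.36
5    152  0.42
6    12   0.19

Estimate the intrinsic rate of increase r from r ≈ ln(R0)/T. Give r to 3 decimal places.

lx = nx/n0 = nx/300: 1, 1, 0.91333…, 0.91, 0.78, 0.50667…, 0.04
R0 = Σ lx·mx = 0 + 0 + 0.70327… + 0.6188 + 0.2808 + 0.2128… + 0.0076 = 1.823267…
Σ x·lx·mx = 5.495733…; T = 5.495733…/1.823267… = 3.01422…
r ≈ ln(R0)/T = ln(1.823267…)/3.01422… = 0.19927… → 0.199

0.199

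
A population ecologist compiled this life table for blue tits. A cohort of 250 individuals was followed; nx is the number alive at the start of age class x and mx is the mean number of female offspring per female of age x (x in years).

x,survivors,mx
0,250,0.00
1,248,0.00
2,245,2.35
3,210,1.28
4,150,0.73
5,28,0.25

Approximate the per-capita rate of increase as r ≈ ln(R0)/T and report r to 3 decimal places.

0.532

lx = nx/n0 = nx/250: 1, 0.992, 0.98, 0.84, 0.6, 0.112
R0 = Σ lx·mx = 0 + 0 + 2.303 + 1.0752 + 0.438 + 0.028 = 3.8442
Σ x·lx·mx = 9.7236; T = 9.7236/3.8442 = 2.52942…
r ≈ ln(R0)/T = ln(3.8442)/2.52942… = 0.53236… → 0.532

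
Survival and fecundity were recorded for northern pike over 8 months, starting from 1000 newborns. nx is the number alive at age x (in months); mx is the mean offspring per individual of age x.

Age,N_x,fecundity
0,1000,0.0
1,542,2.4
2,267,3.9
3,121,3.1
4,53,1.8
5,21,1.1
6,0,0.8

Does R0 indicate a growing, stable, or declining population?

lx = nx/n0 = nx/1000: 1, 0.542, 0.267, 0.121, 0.053, 0.021, 0
R0 = Σ lx·mx = 0 + 1.3008 + 1.0413 + 0.3751 + 0.0954 + 0.0231 + 0 = 2.8357
R0 > 1, so the population is growing.

growing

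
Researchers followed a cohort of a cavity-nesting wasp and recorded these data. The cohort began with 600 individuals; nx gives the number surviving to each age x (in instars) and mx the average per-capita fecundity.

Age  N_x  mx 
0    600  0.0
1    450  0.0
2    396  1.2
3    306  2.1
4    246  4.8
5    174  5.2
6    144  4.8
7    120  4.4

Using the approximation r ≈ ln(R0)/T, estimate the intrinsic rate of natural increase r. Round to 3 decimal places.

lx = nx/n0 = nx/600: 1, 0.75, 0.66, 0.51, 0.41, 0.29, 0.24, 0.2
R0 = Σ lx·mx = 0 + 0 + 0.792 + 1.071 + 1.968 + 1.508 + 1.152 + 0.88 = 7.371
Σ x·lx·mx = 33.281; T = 33.281/7.371 = 4.51513…
r ≈ ln(R0)/T = ln(7.371)/4.51513… = 0.44241… → 0.442

0.442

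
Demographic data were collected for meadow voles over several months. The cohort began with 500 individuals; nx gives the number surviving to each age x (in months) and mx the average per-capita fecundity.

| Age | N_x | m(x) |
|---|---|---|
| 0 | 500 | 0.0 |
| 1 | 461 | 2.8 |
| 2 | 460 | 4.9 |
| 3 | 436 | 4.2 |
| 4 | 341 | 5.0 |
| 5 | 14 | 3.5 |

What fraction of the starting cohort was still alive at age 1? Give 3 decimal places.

l_1 = n_1/n_0 = 461/500 = 0.922 → 0.922

0.922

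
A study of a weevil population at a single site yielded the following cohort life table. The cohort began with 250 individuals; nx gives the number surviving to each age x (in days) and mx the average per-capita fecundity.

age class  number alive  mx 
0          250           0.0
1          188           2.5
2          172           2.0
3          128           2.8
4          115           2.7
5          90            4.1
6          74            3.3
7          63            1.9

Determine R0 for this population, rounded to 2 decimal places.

8.86

lx = nx/n0 = nx/250: 1, 0.752, 0.688, 0.512, 0.46, 0.36, 0.296, 0.252
lx·mx by age: 0, 1.88, 1.376, 1.4336, 1.242, 1.476, 0.9768, 0.4788
R0 = Σ lx·mx = 8.8632 → 8.86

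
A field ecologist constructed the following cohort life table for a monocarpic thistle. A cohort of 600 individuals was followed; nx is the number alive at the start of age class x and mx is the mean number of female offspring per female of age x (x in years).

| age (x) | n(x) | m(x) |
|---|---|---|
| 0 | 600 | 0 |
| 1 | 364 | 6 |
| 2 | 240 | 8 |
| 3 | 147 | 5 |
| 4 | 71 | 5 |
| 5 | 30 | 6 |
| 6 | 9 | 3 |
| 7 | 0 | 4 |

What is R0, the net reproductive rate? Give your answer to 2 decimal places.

9.00

lx = nx/n0 = nx/600: 1, 0.60667…, 0.4, 0.245, 0.11833…, 0.05, 0.015, 0
lx·mx by age: 0, 3.64…, 3.2, 1.225, 0.591667…, 0.3, 0.045, 0
R0 = Σ lx·mx = 9.001667… → 9.00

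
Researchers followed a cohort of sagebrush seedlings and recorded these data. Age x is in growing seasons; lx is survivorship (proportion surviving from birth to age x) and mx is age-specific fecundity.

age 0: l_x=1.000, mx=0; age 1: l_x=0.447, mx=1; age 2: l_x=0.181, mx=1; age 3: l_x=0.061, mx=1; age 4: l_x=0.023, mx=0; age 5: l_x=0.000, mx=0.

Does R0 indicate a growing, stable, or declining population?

R0 = Σ lx·mx = 0 + 0.447 + 0.181 + 0.061 + 0 + 0 = 0.689
R0 < 1, so the population is declining.

declining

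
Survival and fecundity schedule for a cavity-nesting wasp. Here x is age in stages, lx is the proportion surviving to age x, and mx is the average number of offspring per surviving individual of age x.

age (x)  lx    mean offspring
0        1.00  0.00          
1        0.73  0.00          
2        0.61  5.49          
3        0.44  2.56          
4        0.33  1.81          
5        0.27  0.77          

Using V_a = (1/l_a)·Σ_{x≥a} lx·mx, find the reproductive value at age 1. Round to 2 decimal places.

7.23

lx·mx for x ≥ 1: 0, 3.3489, 1.1264, 0.5973, 0.2079 → sum = 5.2805
V_1 = 5.2805 / l_1 = 5.2805 / 0.73 = 7.233562… → 7.23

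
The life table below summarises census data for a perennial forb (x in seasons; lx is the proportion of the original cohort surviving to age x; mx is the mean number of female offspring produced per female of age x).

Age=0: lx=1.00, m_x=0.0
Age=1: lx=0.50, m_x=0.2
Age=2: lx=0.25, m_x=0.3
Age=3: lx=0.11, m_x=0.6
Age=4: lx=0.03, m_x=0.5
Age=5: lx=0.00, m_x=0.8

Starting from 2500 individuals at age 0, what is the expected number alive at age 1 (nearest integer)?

1250

Expected survivors = N0 · l_1 = 2500 × 0.50 = 1250 → 1250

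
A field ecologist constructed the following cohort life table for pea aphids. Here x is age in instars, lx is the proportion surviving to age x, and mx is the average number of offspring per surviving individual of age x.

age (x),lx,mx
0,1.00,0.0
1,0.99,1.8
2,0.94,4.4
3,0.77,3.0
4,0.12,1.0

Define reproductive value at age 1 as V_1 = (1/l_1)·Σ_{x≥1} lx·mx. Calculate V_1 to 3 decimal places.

lx·mx for x ≥ 1: 1.782, 4.136, 2.31, 0.12 → sum = 8.348
V_1 = 8.348 / l_1 = 8.348 / 0.99 = 8.432323… → 8.432

8.432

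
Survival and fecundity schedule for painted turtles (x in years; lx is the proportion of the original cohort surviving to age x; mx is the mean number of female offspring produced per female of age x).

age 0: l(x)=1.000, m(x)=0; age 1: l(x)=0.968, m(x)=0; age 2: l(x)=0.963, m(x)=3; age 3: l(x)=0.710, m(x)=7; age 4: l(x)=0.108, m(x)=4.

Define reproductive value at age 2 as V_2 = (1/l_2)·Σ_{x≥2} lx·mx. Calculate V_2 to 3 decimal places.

8.610

lx·mx for x ≥ 2: 2.889, 4.97, 0.432 → sum = 8.291
V_2 = 8.291 / l_2 = 8.291 / 0.963 = 8.609553… → 8.610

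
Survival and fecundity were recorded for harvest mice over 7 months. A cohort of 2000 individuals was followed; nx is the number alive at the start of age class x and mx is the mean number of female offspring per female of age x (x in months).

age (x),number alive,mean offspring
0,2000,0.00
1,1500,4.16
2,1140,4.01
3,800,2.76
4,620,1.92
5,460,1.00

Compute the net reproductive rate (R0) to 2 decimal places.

7.33

lx = nx/n0 = nx/2000: 1, 0.75, 0.57, 0.4, 0.31, 0.23
lx·mx by age: 0, 3.12, 2.2857, 1.104, 0.5952, 0.23
R0 = Σ lx·mx = 7.3349 → 7.33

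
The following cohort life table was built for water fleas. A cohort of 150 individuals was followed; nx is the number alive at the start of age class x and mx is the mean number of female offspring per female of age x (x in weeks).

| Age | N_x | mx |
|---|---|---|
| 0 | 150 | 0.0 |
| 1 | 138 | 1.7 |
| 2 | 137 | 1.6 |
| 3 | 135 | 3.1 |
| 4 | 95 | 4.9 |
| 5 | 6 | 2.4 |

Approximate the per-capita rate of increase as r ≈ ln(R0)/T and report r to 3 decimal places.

lx = nx/n0 = nx/150: 1, 0.92, 0.91333…, 0.9, 0.63333…, 0.04
R0 = Σ lx·mx = 0 + 1.564 + 1.46133… + 2.79 + 3.10333… + 0.096 = 9.014667…
Σ x·lx·mx = 25.75…; T = 25.75…/9.014667… = 2.85646…
r ≈ ln(R0)/T = ln(9.014667…)/2.85646… = 0.76978… → 0.770

0.770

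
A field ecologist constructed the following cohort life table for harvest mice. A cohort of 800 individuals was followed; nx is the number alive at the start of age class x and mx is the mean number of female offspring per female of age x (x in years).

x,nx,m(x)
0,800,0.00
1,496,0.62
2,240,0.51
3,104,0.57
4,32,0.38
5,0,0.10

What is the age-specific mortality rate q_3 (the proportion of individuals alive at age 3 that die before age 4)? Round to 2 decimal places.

0.69

lx = nx/n0 = nx/800: 1, 0.62, 0.3, 0.13, 0.04, 0
q_3 = (l_3 − l_4) / l_3 = (0.13 − 0.04) / 0.13
     = 0.09 / 0.13 = 0.692308… → 0.69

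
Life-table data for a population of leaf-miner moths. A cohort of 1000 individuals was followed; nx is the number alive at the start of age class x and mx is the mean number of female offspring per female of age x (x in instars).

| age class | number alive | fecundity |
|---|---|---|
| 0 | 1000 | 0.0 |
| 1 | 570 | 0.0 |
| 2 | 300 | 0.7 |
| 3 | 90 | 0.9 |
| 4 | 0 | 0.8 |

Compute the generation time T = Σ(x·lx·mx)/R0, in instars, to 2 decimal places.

lx = nx/n0 = nx/1000: 1, 0.57, 0.3, 0.09, 0
lx·mx: 0, 0, 0.21, 0.081, 0 → R0 = 0.291
x·lx·mx: 0, 0, 0.42, 0.243, 0 → Σ = 0.663
T = 0.663 / 0.291 = 2.278351… → 2.28

2.28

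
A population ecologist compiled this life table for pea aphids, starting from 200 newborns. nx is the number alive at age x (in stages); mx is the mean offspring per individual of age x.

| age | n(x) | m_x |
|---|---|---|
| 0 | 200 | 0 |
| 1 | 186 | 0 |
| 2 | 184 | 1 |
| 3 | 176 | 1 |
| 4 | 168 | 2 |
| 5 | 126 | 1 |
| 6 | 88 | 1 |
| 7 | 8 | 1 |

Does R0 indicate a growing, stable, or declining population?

growing

lx = nx/n0 = nx/200: 1, 0.93, 0.92, 0.88, 0.84, 0.63, 0.44, 0.04
R0 = Σ lx·mx = 0 + 0 + 0.92 + 0.88 + 1.68 + 0.63 + 0.44 + 0.04 = 4.59
R0 > 1, so the population is growing.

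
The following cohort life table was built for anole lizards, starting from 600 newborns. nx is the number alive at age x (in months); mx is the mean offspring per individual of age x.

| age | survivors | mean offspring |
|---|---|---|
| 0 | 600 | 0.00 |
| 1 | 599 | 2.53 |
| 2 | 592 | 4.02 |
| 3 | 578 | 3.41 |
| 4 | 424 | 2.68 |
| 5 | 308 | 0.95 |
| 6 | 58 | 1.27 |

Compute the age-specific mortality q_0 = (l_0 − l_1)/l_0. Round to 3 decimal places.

0.002

lx = nx/n0 = nx/600: 1, 0.99833…, 0.98667…, 0.96333…, 0.70667…, 0.51333…, 0.09667…
q_0 = (l_0 − l_1) / l_0 = (1 − 0.998333…) / 1
     = 0.001667… / 1 = 0.001667… → 0.002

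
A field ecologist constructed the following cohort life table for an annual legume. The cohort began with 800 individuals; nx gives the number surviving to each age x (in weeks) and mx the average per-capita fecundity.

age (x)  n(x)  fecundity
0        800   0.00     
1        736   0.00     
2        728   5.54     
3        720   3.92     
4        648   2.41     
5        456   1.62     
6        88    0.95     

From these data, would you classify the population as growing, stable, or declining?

growing

lx = nx/n0 = nx/800: 1, 0.92, 0.91, 0.9, 0.81, 0.57, 0.11
R0 = Σ lx·mx = 0 + 0 + 5.0414 + 3.528 + 1.9521 + 0.9234 + 0.1045 = 11.5494
R0 > 1, so the population is growing.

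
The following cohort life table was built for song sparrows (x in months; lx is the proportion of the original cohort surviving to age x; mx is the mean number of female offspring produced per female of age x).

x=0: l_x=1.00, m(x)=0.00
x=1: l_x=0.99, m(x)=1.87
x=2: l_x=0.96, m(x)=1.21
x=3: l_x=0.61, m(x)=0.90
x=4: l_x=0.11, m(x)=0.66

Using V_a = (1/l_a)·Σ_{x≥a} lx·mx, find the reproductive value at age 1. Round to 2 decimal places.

3.67

lx·mx for x ≥ 1: 1.8513, 1.1616, 0.549, 0.0726 → sum = 3.6345
V_1 = 3.6345 / l_1 = 3.6345 / 0.99 = 3.671212… → 3.67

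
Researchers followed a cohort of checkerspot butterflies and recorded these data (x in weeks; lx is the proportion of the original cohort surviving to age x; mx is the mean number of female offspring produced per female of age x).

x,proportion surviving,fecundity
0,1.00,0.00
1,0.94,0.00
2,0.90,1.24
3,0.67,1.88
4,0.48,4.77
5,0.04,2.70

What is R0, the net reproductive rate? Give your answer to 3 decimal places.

4.773

lx·mx by age: 0, 0, 1.116, 1.2596, 2.2896, 0.108
R0 = Σ lx·mx = 4.7732 → 4.773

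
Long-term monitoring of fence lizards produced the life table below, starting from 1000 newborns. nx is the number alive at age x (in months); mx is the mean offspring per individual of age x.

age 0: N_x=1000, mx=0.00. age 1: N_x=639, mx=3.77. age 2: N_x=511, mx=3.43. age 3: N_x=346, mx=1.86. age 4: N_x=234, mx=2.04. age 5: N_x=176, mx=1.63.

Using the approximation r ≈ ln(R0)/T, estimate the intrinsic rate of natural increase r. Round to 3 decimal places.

lx = nx/n0 = nx/1000: 1, 0.639, 0.511, 0.346, 0.234, 0.176
R0 = Σ lx·mx = 0 + 2.40903 + 1.75273 + 0.64356 + 0.47736 + 0.28688 = 5.56956
Σ x·lx·mx = 11.18901; T = 11.18901/5.56956 = 2.00896…
r ≈ ln(R0)/T = ln(5.56956)/2.00896… = 0.85483… → 0.855

0.855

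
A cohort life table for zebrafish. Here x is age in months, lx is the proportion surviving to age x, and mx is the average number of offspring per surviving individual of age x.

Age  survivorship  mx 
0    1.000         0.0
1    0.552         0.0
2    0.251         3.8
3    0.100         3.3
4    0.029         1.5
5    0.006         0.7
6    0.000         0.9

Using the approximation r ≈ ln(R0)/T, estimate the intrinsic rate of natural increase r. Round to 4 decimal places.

R0 = Σ lx·mx = 0 + 0 + 0.9538 + 0.33 + 0.0435 + 0.0042 + 0 = 1.3315
Σ x·lx·mx = 3.0926; T = 3.0926/1.3315 = 2.32264…
r ≈ ln(R0)/T = ln(1.3315)/2.32264… = 0.123267… → 0.1233

0.1233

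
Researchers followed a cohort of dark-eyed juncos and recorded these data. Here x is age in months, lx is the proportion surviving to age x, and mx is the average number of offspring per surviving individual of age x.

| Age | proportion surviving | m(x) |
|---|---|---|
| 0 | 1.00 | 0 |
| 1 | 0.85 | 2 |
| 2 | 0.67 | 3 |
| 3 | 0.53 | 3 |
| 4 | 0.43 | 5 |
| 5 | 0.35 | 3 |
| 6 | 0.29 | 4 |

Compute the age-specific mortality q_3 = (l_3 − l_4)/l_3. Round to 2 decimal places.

0.19

q_3 = (l_3 − l_4) / l_3 = (0.53 − 0.43) / 0.53
     = 0.1 / 0.53 = 0.188679… → 0.19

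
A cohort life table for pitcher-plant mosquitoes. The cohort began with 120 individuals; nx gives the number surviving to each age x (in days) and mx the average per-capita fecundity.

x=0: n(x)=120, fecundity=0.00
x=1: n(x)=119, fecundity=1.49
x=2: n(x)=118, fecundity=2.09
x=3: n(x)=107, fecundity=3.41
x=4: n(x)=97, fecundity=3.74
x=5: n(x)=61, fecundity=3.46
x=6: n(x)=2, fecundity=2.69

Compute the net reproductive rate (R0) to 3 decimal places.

lx = nx/n0 = nx/120: 1, 0.99167…, 0.98333…, 0.89167…, 0.80833…, 0.50833…, 0.01667…
lx·mx by age: 0, 1.477583…, 2.055167…, 3.040583…, 3.023167…, 1.758833…, 0.044833…
R0 = Σ lx·mx = 11.400167… → 11.400

11.400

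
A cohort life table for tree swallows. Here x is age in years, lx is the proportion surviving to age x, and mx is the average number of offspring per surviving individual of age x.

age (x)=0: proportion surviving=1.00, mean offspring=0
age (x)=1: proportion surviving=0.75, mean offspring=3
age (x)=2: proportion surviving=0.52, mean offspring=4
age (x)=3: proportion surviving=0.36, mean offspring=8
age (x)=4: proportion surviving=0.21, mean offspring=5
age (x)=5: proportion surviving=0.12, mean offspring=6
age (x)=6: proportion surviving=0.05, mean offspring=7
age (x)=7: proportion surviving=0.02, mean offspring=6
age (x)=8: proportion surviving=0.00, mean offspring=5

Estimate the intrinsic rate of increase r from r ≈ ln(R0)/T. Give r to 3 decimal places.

R0 = Σ lx·mx = 0 + 2.25 + 2.08 + 2.88 + 1.05 + 0.72 + 0.35 + 0.12 + 0 = 9.45
Σ x·lx·mx = 25.79; T = 25.79/9.45 = 2.7291…
r ≈ ln(R0)/T = ln(9.45)/2.7291… = 0.82299… → 0.823

0.823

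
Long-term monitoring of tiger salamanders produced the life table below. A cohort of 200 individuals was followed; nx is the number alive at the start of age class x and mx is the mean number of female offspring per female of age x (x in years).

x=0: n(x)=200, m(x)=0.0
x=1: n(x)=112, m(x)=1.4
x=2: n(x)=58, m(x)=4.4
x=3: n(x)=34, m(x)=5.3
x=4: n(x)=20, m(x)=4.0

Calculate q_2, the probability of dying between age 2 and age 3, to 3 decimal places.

0.414

lx = nx/n0 = nx/200: 1, 0.56, 0.29, 0.17, 0.1
q_2 = (l_2 − l_3) / l_2 = (0.29 − 0.17) / 0.29
     = 0.12 / 0.29 = 0.413793… → 0.414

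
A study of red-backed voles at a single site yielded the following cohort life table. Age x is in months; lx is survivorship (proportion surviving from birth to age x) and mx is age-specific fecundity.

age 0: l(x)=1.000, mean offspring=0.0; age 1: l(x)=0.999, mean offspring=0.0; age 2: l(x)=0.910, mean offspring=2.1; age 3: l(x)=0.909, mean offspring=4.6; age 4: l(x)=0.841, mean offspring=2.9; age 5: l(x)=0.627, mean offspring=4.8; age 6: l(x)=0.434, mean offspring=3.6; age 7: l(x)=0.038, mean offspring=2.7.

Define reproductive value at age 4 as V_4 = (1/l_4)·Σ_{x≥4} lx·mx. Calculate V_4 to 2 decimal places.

lx·mx for x ≥ 4: 2.4389, 3.0096, 1.5624, 0.1026 → sum = 7.1135
V_4 = 7.1135 / l_4 = 7.1135 / 0.841 = 8.458383… → 8.46

8.46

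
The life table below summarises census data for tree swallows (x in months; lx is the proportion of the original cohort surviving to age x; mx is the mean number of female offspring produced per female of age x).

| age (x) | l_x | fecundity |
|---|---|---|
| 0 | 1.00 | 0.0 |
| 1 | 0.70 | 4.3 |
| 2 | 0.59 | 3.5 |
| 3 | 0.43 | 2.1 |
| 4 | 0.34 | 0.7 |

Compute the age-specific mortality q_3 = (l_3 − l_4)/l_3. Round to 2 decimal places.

0.21

q_3 = (l_3 − l_4) / l_3 = (0.43 − 0.34) / 0.43
     = 0.09 / 0.43 = 0.209302… → 0.21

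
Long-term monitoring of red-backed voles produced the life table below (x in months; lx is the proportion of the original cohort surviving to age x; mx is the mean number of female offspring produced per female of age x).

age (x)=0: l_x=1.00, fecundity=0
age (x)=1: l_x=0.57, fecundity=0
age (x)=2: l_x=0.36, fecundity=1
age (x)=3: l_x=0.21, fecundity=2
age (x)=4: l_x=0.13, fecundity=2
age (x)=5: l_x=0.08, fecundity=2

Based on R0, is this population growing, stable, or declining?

R0 = Σ lx·mx = 0 + 0 + 0.36 + 0.42 + 0.26 + 0.16 = 1.2
R0 > 1, so the population is growing.

growing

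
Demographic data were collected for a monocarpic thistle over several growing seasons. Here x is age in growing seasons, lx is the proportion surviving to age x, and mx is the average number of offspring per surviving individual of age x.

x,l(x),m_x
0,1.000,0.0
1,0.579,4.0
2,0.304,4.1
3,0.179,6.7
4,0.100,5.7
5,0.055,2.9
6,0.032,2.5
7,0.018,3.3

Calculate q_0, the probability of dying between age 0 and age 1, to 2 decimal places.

q_0 = (l_0 − l_1) / l_0 = (1 − 0.579) / 1
     = 0.421 / 1 = 0.421 → 0.42

0.42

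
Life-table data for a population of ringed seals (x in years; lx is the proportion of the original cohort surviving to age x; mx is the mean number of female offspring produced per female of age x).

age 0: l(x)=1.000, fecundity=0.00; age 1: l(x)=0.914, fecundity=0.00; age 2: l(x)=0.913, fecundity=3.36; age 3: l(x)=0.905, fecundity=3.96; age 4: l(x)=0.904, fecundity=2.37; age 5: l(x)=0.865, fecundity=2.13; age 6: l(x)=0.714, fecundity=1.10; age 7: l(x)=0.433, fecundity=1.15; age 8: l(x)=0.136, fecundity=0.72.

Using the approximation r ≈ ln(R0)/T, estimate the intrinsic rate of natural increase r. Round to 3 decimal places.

R0 = Σ lx·mx = 0 + 0 + 3.06768 + 3.5838 + 2.14248 + 1.84245 + 0.7854 + 0.49795 + 0.09792 = 12.01768
Σ x·lx·mx = 43.65034; T = 43.65034/12.01768 = 3.63218…
r ≈ ln(R0)/T = ln(12.01768)/3.63218… = 0.68454… → 0.685

0.685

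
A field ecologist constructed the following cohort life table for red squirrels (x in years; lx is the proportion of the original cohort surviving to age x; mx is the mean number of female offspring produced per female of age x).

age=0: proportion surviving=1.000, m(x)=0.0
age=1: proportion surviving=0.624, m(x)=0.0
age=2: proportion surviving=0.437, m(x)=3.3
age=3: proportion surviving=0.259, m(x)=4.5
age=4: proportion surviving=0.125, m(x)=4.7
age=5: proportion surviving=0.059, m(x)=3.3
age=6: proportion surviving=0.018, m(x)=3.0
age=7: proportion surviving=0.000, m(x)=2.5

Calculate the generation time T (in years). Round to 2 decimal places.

2.91

lx·mx: 0, 0, 1.4421, 1.1655, 0.5875, 0.1947, 0.054, 0 → R0 = 3.4438
x·lx·mx: 0, 0, 2.8842, 3.4965, 2.35, 0.9735, 0.324, 0 → Σ = 10.0282
T = 10.0282 / 3.4438 = 2.911958… → 2.91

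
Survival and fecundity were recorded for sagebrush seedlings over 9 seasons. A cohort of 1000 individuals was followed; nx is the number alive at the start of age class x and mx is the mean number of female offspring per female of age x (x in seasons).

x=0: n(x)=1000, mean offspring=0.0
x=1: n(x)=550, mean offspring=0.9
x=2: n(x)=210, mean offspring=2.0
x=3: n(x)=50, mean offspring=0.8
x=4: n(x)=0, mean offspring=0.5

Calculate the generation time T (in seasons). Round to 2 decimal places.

lx = nx/n0 = nx/1000: 1, 0.55, 0.21, 0.05, 0
lx·mx: 0, 0.495, 0.42, 0.04, 0 → R0 = 0.955
x·lx·mx: 0, 0.495, 0.84, 0.12, 0 → Σ = 1.455
T = 1.455 / 0.955 = 1.52356… → 1.52

1.52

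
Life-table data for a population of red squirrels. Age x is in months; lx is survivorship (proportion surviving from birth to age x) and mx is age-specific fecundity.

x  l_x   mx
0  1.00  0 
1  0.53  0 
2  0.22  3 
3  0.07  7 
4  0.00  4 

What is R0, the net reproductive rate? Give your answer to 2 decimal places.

lx·mx by age: 0, 0, 0.66, 0.49, 0
R0 = Σ lx·mx = 1.15 → 1.15

1.15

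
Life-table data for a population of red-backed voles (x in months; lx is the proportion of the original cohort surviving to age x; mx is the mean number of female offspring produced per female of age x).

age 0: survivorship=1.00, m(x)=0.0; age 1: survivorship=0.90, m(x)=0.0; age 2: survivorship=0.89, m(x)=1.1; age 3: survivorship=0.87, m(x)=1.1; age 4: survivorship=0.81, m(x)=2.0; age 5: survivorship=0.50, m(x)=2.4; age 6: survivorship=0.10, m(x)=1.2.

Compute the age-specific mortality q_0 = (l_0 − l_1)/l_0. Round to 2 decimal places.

0.10

q_0 = (l_0 − l_1) / l_0 = (1 − 0.9) / 1
     = 0.1 / 1 = 0.1 → 0.10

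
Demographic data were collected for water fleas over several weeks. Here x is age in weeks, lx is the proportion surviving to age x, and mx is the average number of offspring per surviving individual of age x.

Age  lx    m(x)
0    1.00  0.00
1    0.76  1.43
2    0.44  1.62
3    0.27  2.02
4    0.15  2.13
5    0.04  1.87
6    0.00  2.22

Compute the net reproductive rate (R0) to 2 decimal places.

lx·mx by age: 0, 1.0868, 0.7128, 0.5454, 0.3195, 0.0748, 0
R0 = Σ lx·mx = 2.7393 → 2.74

2.74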